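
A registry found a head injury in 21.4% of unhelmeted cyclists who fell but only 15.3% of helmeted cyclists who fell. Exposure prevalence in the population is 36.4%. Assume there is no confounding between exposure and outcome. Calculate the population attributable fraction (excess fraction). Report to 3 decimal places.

p₁ = 0.214, p₀ = 0.153.
Overall risk P(Y=1) = π·p₁ + (1−π)·p₀ = 0.364×0.214 + 0.636×0.153 = 0.1752.
Under exogeneity, PAF = [P(Y=1) − p₀] / P(Y=1).
PAF = (0.1752 − 0.153) / 0.1752 ≈ 0.1267

PAF ≈ 0.127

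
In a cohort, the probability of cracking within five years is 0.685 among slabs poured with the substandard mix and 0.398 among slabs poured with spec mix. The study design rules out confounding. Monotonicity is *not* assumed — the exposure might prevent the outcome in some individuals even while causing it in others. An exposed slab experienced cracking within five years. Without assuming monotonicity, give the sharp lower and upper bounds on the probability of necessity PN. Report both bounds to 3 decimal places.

Let p₁ = 0.685, p₀ = 0.398.
Under exogeneity alone the bounds on PN are max{0,(p₁−p₀)/p₁} ≤ PN ≤ min{1,(1−p₀)/p₁}.
  lower = (p₁ − p₀)/p₁ = 0.287 / 0.685 ≈ 0.4190
  upper = min{1, (1 − p₀)/p₁} = 0.602 / 0.685 ≈ 0.8788

0.419 ≤ PN ≤ 0.879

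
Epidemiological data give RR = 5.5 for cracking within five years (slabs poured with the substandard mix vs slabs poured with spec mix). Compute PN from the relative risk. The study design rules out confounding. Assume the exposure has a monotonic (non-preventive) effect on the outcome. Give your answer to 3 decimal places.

PN ≈ 0.818

Under exogeneity and monotonicity, PN = (RR − 1) / RR = 1 − 1/RR.
PN = (5.5 − 1) / 5.5 = 4.5 / 5.5 ≈ 0.8182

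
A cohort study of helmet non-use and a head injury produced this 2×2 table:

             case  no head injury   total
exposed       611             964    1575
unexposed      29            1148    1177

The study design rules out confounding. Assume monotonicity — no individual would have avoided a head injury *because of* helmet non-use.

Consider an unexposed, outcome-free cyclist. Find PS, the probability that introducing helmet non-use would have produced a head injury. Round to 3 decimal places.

p₁ = P(outcome | exposed) = 611/1575 = 0.38794
p₀ = P(outcome | unexposed) = 29/1177 = 0.024639
Under exogeneity and monotonicity, PS = (p₁ − p₀)/(1 − p₀).
PS = (0.38794 − 0.024639) / 0.97536 ≈ 0.3725

PS ≈ 0.372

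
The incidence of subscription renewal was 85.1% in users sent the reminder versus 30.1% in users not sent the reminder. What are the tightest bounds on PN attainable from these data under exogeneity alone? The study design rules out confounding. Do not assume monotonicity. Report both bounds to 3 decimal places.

p₁ = 0.851, p₀ = 0.301.
Under exogeneity alone the bounds on PN are max{0,(p₁−p₀)/p₁} ≤ PN ≤ min{1,(1−p₀)/p₁}.
  lower = (p₁ − p₀)/p₁ = 0.55 / 0.851 ≈ 0.6463
  upper = min{1, (1 − p₀)/p₁} = 0.699 / 0.851 ≈ 0.8214

0.646 ≤ PN ≤ 0.821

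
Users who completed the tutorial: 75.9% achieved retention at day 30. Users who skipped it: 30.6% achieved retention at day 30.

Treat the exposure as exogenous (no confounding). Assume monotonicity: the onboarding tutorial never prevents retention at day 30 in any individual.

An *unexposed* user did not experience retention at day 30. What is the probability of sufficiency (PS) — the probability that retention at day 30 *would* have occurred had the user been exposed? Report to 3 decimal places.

p₁ = 0.759, p₀ = 0.306.
Under exogeneity and monotonicity, PS = (p₁ − p₀) / (1 − p₀).
PS = (0.759 − 0.306) / (1 − 0.306) = 0.453 / 0.694 ≈ 0.6527

PS ≈ 0.653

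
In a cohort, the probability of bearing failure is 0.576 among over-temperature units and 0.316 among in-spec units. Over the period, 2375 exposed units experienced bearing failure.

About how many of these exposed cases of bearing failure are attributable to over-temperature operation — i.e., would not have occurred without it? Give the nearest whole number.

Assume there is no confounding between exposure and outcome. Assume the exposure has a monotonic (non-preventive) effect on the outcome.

Let p₁ = 0.576, p₀ = 0.316.
PN = (p₁ − p₀)/p₁ = (0.576 − 0.316) / 0.576 ≈ 0.45139.
Attributable cases ≈ PN × (exposed cases) = 0.45139 × 2375 ≈ 1072.05.

about 1072 cases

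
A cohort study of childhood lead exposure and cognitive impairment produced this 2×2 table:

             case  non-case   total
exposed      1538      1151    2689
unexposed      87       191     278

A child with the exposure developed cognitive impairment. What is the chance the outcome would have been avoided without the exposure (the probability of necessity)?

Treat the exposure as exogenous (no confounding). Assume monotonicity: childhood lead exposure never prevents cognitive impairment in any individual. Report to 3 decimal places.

p₁ = P(outcome | exposed) = 1538/2689 = 0.57196
p₀ = P(outcome | unexposed) = 87/278 = 0.31295
Under exogeneity and monotonicity, PN = (p₁ − p₀) / p₁.
PN = (0.57196 − 0.31295) / 0.57196 = 0.25901 / 0.57196 ≈ 0.4528

PN ≈ 0.453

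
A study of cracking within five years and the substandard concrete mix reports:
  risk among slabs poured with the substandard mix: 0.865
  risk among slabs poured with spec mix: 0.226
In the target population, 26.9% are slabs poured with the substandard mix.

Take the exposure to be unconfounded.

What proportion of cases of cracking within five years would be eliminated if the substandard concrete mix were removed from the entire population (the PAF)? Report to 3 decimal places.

PAF ≈ 0.432

Let p₁ = 0.865, p₀ = 0.226.
Overall risk P(Y=1) = π·p₁ + (1−π)·p₀ = 0.269×0.865 + 0.731×0.226 = 0.39789.
Under exogeneity, PAF = [P(Y=1) − p₀] / P(Y=1).
PAF = (0.39789 − 0.226) / 0.39789 ≈ 0.4320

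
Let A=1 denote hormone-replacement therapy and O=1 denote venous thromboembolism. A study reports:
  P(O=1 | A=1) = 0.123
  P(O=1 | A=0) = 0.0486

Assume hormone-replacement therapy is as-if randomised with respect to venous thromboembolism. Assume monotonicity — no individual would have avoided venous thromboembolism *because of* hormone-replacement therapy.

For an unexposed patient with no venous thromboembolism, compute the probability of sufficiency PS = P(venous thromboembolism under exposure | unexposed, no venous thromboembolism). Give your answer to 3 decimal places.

PS ≈ 0.078

Let p₁ = 0.123, p₀ = 0.0486.
Under exogeneity and monotonicity, PS = (p₁ − p₀) / (1 − p₀).
PS = (0.123 − 0.0486) / (1 − 0.0486) = 0.0744 / 0.9514 ≈ 0.0782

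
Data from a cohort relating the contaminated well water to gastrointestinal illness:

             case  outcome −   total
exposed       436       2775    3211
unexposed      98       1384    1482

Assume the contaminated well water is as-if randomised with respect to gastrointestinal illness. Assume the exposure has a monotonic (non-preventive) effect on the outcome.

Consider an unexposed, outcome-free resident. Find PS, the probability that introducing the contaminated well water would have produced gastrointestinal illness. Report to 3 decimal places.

PS ≈ 0.075

p₁ = P(outcome | exposed) = 436/3211 = 0.13578
p₀ = P(outcome | unexposed) = 98/1482 = 0.066127
Under exogeneity and monotonicity, PS = (p₁ − p₀)/(1 − p₀).
PS = (0.13578 − 0.066127) / 0.93387 ≈ 0.0746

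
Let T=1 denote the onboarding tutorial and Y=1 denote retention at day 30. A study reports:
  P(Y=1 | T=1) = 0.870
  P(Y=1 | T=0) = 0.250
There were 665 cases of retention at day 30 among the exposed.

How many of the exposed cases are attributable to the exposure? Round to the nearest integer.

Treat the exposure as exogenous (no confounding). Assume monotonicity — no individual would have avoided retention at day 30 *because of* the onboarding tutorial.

about 474 cases

Let p₁ = 0.87, p₀ = 0.25.
PN = (p₁ − p₀)/p₁ = (0.87 − 0.25) / 0.87 ≈ 0.71264.
Attributable cases ≈ PN × (exposed cases) = 0.71264 × 665 ≈ 473.91.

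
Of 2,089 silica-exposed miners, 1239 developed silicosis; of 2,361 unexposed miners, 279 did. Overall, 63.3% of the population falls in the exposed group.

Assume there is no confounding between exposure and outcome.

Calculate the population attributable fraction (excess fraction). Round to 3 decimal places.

p₁ = P(outcome | exposed) = 1239/2089 = 0.59311
p₀ = P(outcome | unexposed) = 279/2361 = 0.11817
Overall risk P(Y=1) = π·p₁ + (1−π)·p₀ = 0.633×0.59311 + 0.367×0.11817 = 0.41881.
Under exogeneity, PAF = [P(Y=1) − p₀] / P(Y=1).
PAF = (0.41881 − 0.11817) / 0.41881 ≈ 0.7178

PAF ≈ 0.718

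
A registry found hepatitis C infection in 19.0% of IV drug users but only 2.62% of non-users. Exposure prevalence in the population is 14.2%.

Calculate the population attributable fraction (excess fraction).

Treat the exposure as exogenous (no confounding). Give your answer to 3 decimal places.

PAF ≈ 0.470

p₁ = 0.19, p₀ = 0.0262.
Overall risk P(Y=1) = π·p₁ + (1−π)·p₀ = 0.142×0.19 + 0.858×0.0262 = 0.04946.
Under exogeneity, PAF = [P(Y=1) − p₀] / P(Y=1).
PAF = (0.04946 − 0.0262) / 0.04946 ≈ 0.4703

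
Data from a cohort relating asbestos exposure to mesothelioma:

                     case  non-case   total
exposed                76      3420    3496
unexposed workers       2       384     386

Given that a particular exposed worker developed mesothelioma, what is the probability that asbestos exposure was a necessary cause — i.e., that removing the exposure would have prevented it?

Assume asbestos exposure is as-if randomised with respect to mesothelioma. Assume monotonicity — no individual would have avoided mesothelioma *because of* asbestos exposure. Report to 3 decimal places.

p₁ = P(outcome | exposed) = 76/3496 = 0.021739
p₀ = P(outcome | unexposed) = 2/386 = 0.0051813
Under exogeneity and monotonicity, PN = (p₁ − p₀)/p₁.
PN = (0.021739 − 0.0051813) / 0.021739 ≈ 0.7617

PN ≈ 0.762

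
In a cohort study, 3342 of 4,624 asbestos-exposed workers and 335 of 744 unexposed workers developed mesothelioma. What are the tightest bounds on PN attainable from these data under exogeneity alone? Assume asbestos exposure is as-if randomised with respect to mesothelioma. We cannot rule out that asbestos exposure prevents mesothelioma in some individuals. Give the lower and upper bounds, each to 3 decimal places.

0.377 ≤ PN ≤ 0.761

p₁ = P(outcome | exposed) = 3342/4624 = 0.72275
p₀ = P(outcome | unexposed) = 335/744 = 0.45027
Under exogeneity alone the bounds on PN are max{0,(p₁−p₀)/p₁} ≤ PN ≤ min{1,(1−p₀)/p₁}.
  lower = (p₁ − p₀)/p₁ = 0.27248 / 0.72275 ≈ 0.3770
  upper = min{1, (1 − p₀)/p₁} = 0.54973 / 0.72275 ≈ 0.7606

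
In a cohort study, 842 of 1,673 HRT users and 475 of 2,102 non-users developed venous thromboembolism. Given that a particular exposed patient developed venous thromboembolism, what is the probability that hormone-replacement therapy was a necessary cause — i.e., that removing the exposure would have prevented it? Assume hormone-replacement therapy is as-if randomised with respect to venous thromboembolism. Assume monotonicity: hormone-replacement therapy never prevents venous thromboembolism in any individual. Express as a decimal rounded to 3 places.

p₁ = P(outcome | exposed) = 842/1673 = 0.50329
p₀ = P(outcome | unexposed) = 475/2102 = 0.22598
Under exogeneity and monotonicity, PN = (p₁ − p₀) / p₁.
PN = (0.50329 − 0.22598) / 0.50329 = 0.27731 / 0.50329 ≈ 0.5510

PN ≈ 0.551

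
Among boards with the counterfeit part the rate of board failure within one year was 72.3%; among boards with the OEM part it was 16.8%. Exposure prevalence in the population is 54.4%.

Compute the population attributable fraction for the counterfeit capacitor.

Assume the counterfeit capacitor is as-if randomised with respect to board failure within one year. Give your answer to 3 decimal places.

p₁ = 0.723, p₀ = 0.168.
Overall risk P(Y=1) = π·p₁ + (1−π)·p₀ = 0.544×0.723 + 0.456×0.168 = 0.46992.
Under exogeneity, PAF = [P(Y=1) − p₀] / P(Y=1).
PAF = (0.46992 − 0.168) / 0.46992 ≈ 0.6425

PAF ≈ 0.642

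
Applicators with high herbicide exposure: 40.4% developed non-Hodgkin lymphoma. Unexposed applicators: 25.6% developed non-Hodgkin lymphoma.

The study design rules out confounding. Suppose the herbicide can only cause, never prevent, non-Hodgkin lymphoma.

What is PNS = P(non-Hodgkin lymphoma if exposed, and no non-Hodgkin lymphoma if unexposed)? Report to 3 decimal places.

p₁ = 0.404, p₀ = 0.256.
Under exogeneity and monotonicity, PNS = p₁ − p₀.
PNS = 0.404 − 0.256 = 0.148

PNS ≈ 0.148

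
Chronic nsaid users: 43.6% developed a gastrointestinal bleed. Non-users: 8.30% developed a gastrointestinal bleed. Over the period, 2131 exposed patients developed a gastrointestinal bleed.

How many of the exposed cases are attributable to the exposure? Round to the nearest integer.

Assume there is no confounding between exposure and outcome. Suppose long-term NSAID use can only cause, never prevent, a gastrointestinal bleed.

p₁ = 0.436, p₀ = 0.083.
PN = (p₁ − p₀)/p₁ = (0.436 − 0.083) / 0.436 ≈ 0.80963.
Attributable cases ≈ PN × (exposed cases) = 0.80963 × 2131 ≈ 1725.33.

about 1725 cases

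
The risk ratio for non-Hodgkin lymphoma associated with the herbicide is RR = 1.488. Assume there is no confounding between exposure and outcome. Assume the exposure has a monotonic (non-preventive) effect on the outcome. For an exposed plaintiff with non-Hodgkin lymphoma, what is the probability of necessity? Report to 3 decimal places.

Under exogeneity and monotonicity, PN = (RR − 1) / RR = 1 − 1/RR.
PN = (1.488 − 1) / 1.488 = 0.488 / 1.488 ≈ 0.3280

PN ≈ 0.328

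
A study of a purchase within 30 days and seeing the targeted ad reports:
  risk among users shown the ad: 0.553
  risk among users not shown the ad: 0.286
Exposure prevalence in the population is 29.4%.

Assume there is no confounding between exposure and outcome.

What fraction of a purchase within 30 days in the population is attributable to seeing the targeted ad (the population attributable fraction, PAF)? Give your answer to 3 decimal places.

Let p₁ = 0.553, p₀ = 0.286.
Overall risk P(Y=1) = π·p₁ + (1−π)·p₀ = 0.294×0.553 + 0.706×0.286 = 0.3645.
Under exogeneity, PAF = [P(Y=1) − p₀] / P(Y=1).
PAF = (0.3645 − 0.286) / 0.3645 ≈ 0.2154

PAF ≈ 0.215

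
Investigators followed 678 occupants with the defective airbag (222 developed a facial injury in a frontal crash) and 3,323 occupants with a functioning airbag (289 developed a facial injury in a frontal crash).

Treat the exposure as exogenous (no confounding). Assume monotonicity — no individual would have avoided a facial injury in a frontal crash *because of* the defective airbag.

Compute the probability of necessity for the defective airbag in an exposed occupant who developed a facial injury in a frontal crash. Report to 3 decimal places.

PN ≈ 0.734

p₁ = P(outcome | exposed) = 222/678 = 0.32743
p₀ = P(outcome | unexposed) = 289/3323 = 0.08697
Under exogeneity and monotonicity, PN = (p₁ − p₀) / p₁.
PN = (0.32743 − 0.08697) / 0.32743 = 0.24046 / 0.32743 ≈ 0.7344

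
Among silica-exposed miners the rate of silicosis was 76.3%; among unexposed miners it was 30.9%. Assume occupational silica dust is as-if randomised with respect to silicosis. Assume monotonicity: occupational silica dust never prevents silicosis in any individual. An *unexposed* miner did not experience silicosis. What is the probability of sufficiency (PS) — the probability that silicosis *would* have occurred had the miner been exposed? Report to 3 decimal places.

PS ≈ 0.657

p₁ = 0.763, p₀ = 0.309.
Under exogeneity and monotonicity, PS = (p₁ − p₀) / (1 − p₀).
PS = (0.763 − 0.309) / (1 − 0.309) = 0.454 / 0.691 ≈ 0.6570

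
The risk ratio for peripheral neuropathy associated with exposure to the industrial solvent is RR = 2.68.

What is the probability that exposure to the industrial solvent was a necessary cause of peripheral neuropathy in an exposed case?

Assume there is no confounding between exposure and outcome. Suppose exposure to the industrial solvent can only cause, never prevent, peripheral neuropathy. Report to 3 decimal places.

Under exogeneity and monotonicity, PN = (RR − 1) / RR = 1 − 1/RR.
PN = (2.68 − 1) / 2.68 = 1.68 / 2.68 ≈ 0.6269

PN ≈ 0.627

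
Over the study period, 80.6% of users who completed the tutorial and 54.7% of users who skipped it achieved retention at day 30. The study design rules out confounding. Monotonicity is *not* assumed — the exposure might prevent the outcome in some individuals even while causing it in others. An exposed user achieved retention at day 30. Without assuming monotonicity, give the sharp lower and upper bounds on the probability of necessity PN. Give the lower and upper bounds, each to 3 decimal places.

0.321 ≤ PN ≤ 0.562

p₁ = 0.806, p₀ = 0.547.
Under exogeneity alone the bounds on PN are max{0,(p₁−p₀)/p₁} ≤ PN ≤ min{1,(1−p₀)/p₁}.
  lower = (p₁ − p₀)/p₁ = 0.259 / 0.806 ≈ 0.3213
  upper = min{1, (1 − p₀)/p₁} = 0.453 / 0.806 ≈ 0.5620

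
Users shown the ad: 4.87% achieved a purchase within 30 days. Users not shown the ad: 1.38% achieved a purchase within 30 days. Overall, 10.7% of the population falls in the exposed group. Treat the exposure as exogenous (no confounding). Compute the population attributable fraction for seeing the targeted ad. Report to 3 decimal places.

p₁ = 0.0487, p₀ = 0.0138.
Overall risk P(Y=1) = π·p₁ + (1−π)·p₀ = 0.107×0.0487 + 0.893×0.0138 = 0.017534.
Under exogeneity, PAF = [P(Y=1) − p₀] / P(Y=1).
PAF = (0.017534 − 0.0138) / 0.017534 ≈ 0.2130

PAF ≈ 0.213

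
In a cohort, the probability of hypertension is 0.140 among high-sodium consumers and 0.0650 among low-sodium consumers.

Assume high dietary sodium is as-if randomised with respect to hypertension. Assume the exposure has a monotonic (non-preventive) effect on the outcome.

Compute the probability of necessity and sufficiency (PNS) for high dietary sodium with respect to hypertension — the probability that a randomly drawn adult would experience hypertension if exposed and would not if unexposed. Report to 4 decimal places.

Let p₁ = 0.14, p₀ = 0.065.
Under exogeneity and monotonicity, PNS = p₁ − p₀.
PNS = 0.14 − 0.065 = 0.075

PNS ≈ 0.0750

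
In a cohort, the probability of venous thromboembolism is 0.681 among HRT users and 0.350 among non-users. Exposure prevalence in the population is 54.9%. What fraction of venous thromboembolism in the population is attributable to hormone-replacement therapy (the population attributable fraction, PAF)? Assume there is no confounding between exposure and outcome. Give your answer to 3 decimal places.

PAF ≈ 0.342

Let p₁ = 0.681, p₀ = 0.35.
Overall risk P(Y=1) = π·p₁ + (1−π)·p₀ = 0.549×0.681 + 0.451×0.35 = 0.53172.
Under exogeneity, PAF = [P(Y=1) − p₀] / P(Y=1).
PAF = (0.53172 − 0.35) / 0.53172 ≈ 0.3418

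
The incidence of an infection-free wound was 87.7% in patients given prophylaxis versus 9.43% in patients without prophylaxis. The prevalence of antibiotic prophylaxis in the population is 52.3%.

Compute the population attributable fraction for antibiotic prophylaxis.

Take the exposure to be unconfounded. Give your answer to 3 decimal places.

PAF ≈ 0.813

p₁ = 0.877, p₀ = 0.0943.
Overall risk P(Y=1) = π·p₁ + (1−π)·p₀ = 0.523×0.877 + 0.477×0.0943 = 0.50365.
Under exogeneity, PAF = [P(Y=1) − p₀] / P(Y=1).
PAF = (0.50365 − 0.0943) / 0.50365 ≈ 0.8128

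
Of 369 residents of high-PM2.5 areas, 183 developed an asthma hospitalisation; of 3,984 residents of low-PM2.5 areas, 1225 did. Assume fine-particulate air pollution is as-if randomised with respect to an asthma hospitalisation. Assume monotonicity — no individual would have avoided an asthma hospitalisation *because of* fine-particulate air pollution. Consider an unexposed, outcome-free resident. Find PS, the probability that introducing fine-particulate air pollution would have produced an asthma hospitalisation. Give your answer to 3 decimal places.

p₁ = P(outcome | exposed) = 183/369 = 0.49593
p₀ = P(outcome | unexposed) = 1225/3984 = 0.30748
Under exogeneity and monotonicity, PS = (p₁ − p₀) / (1 − p₀).
PS = (0.49593 − 0.30748) / (1 − 0.30748) = 0.18846 / 0.69252 ≈ 0.2721

PS ≈ 0.272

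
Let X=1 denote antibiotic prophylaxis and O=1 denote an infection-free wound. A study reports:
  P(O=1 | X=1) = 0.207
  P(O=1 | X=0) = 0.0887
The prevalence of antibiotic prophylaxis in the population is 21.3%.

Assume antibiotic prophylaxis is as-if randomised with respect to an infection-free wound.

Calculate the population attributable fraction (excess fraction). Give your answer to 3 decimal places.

PAF ≈ 0.221

Let p₁ = 0.207, p₀ = 0.0887.
Overall risk P(Y=1) = π·p₁ + (1−π)·p₀ = 0.213×0.207 + 0.787×0.0887 = 0.1139.
Under exogeneity, PAF = [P(Y=1) − p₀] / P(Y=1).
PAF = (0.1139 − 0.0887) / 0.1139 ≈ 0.2212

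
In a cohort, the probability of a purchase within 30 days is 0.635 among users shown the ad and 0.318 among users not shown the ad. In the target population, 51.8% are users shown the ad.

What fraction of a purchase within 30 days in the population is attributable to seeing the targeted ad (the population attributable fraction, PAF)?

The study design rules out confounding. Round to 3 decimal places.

PAF ≈ 0.341

Let p₁ = 0.635, p₀ = 0.318.
Overall risk P(Y=1) = π·p₁ + (1−π)·p₀ = 0.518×0.635 + 0.482×0.318 = 0.48221.
Under exogeneity, PAF = [P(Y=1) − p₀] / P(Y=1).
PAF = (0.48221 − 0.318) / 0.48221 ≈ 0.3405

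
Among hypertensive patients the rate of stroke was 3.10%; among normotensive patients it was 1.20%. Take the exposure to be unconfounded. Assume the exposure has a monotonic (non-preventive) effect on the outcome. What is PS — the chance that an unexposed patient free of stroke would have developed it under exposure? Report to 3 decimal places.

PS ≈ 0.019

p₁ = 0.031, p₀ = 0.012.
Under exogeneity and monotonicity, PS = (p₁ − p₀) / (1 − p₀).
PS = (0.031 − 0.012) / (1 − 0.012) = 0.019 / 0.988 ≈ 0.0192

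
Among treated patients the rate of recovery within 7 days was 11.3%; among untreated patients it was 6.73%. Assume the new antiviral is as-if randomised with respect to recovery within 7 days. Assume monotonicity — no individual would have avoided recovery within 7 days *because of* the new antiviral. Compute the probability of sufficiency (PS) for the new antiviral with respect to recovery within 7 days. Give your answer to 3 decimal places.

PS ≈ 0.049

p₁ = 0.113, p₀ = 0.0673.
Under exogeneity and monotonicity, PS = (p₁ − p₀) / (1 − p₀).
PS = (0.113 − 0.0673) / (1 − 0.0673) = 0.0457 / 0.9327 ≈ 0.0490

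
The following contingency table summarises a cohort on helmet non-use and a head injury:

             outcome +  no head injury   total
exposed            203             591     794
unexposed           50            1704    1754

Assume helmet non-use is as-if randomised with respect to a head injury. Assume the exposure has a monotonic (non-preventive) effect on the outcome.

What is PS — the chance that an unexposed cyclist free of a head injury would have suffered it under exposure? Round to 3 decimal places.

p₁ = P(outcome | exposed) = 203/794 = 0.25567
p₀ = P(outcome | unexposed) = 50/1754 = 0.028506
Under exogeneity and monotonicity, PS = (p₁ − p₀)/(1 − p₀).
PS = (0.25567 − 0.028506) / 0.97149 ≈ 0.2338

PS ≈ 0.234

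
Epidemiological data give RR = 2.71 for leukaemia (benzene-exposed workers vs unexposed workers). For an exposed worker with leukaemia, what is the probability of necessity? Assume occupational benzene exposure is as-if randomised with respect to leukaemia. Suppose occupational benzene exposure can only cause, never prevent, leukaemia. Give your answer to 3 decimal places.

Under exogeneity and monotonicity, PN = (RR − 1) / RR = 1 − 1/RR.
PN = (2.71 − 1) / 2.71 = 1.71 / 2.71 ≈ 0.6310

PN ≈ 0.631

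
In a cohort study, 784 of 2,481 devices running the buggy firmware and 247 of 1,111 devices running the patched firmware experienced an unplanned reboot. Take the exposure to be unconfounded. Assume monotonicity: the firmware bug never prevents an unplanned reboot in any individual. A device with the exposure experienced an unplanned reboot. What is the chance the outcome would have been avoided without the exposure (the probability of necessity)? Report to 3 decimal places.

p₁ = P(outcome | exposed) = 784/2481 = 0.316
p₀ = P(outcome | unexposed) = 247/1111 = 0.22232
Under exogeneity and monotonicity, PN = (p₁ − p₀) / p₁.
PN = (0.316 − 0.22232) / 0.316 = 0.093679 / 0.316 ≈ 0.2965

PN ≈ 0.296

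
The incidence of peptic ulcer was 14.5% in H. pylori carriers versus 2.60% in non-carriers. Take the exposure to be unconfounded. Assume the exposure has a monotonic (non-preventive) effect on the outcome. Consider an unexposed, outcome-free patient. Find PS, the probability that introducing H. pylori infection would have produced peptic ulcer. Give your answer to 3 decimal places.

p₁ = 0.145, p₀ = 0.026.
Under exogeneity and monotonicity, PS = (p₁ − p₀) / (1 − p₀).
PS = (0.145 − 0.026) / (1 − 0.026) = 0.119 / 0.974 ≈ 0.1222

PS ≈ 0.122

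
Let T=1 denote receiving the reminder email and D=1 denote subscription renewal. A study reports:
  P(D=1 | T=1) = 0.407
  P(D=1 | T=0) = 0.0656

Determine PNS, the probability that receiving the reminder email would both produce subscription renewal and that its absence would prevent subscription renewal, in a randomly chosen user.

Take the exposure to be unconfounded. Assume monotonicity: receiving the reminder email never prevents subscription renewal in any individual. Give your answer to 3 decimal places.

Let p₁ = 0.407, p₀ = 0.0656.
Under exogeneity and monotonicity, PNS = p₁ − p₀.
PNS = 0.407 − 0.0656 = 0.3414

PNS ≈ 0.341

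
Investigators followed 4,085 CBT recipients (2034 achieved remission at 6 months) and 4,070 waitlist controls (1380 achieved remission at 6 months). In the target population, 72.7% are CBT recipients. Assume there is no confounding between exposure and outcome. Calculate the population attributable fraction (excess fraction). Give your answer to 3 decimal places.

p₁ = P(outcome | exposed) = 2034/4085 = 0.49792
p₀ = P(outcome | unexposed) = 1380/4070 = 0.33907
Overall risk P(Y=1) = π·p₁ + (1−π)·p₀ = 0.727×0.49792 + 0.273×0.33907 = 0.45455.
Under exogeneity, PAF = [P(Y=1) − p₀] / P(Y=1).
PAF = (0.45455 − 0.33907) / 0.45455 ≈ 0.2541

PAF ≈ 0.254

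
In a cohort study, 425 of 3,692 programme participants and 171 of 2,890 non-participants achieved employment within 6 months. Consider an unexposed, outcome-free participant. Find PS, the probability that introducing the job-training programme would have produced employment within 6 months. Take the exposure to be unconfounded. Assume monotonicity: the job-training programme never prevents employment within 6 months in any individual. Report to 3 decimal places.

PS ≈ 0.059

p₁ = P(outcome | exposed) = 425/3692 = 0.11511
p₀ = P(outcome | unexposed) = 171/2890 = 0.05917
Under exogeneity and monotonicity, PS = (p₁ − p₀) / (1 − p₀).
PS = (0.11511 − 0.05917) / (1 − 0.05917) = 0.055944 / 0.94083 ≈ 0.0595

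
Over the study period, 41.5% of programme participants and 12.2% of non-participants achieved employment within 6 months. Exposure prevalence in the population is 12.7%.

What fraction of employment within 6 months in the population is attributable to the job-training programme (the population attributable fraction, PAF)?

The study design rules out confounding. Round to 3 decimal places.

p₁ = 0.415, p₀ = 0.122.
Overall risk P(Y=1) = π·p₁ + (1−π)·p₀ = 0.127×0.415 + 0.873×0.122 = 0.15921.
Under exogeneity, PAF = [P(Y=1) − p₀] / P(Y=1).
PAF = (0.15921 − 0.122) / 0.15921 ≈ 0.2337

PAF ≈ 0.234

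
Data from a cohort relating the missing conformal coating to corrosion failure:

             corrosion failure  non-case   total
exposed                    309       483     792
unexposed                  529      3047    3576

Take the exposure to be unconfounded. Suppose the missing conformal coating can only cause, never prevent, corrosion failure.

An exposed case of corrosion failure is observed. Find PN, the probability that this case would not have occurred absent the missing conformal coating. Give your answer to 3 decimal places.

PN ≈ 0.621

p₁ = P(outcome | exposed) = 309/792 = 0.39015
p₀ = P(outcome | unexposed) = 529/3576 = 0.14793
Under exogeneity and monotonicity, PN = (p₁ − p₀)/p₁.
PN = (0.39015 − 0.14793) / 0.39015 ≈ 0.6208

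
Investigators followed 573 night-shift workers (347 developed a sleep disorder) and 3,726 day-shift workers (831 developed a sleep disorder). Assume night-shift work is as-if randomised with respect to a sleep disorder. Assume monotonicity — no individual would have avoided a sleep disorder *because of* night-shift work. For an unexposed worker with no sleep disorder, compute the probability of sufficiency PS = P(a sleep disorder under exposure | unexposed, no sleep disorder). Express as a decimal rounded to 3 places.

p₁ = P(outcome | exposed) = 347/573 = 0.60558
p₀ = P(outcome | unexposed) = 831/3726 = 0.22303
Under exogeneity and monotonicity, PS = (p₁ − p₀) / (1 − p₀).
PS = (0.60558 − 0.22303) / (1 − 0.22303) = 0.38256 / 0.77697 ≈ 0.4924

PS ≈ 0.492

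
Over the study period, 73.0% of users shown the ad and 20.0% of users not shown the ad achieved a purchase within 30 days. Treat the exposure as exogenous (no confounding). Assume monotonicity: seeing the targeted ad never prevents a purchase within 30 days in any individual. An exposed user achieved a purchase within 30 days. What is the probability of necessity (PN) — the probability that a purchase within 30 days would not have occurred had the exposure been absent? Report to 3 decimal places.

PN ≈ 0.726

p₁ = 0.73, p₀ = 0.2.
Under exogeneity and monotonicity, PN = (p₁ − p₀) / p₁.
PN = (0.73 − 0.2) / 0.73 = 0.53 / 0.73 ≈ 0.7260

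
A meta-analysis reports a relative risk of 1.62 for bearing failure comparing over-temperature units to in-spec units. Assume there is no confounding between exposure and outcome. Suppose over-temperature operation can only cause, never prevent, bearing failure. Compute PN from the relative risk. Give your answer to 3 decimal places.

Under exogeneity and monotonicity, PN = (RR − 1) / RR = 1 − 1/RR.
PN = (1.62 − 1) / 1.62 = 0.62 / 1.62 ≈ 0.3827

PN ≈ 0.383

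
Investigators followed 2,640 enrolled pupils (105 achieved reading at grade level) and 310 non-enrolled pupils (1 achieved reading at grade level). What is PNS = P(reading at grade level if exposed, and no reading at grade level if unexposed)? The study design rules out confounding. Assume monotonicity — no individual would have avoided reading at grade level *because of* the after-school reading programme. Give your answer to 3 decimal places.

PNS ≈ 0.037

p₁ = P(outcome | exposed) = 105/2640 = 0.039773
p₀ = P(outcome | unexposed) = 1/310 = 0.0032258
Under exogeneity and monotonicity, PNS = p₁ − p₀.
PNS = 0.039773 − 0.0032258 = 0.036547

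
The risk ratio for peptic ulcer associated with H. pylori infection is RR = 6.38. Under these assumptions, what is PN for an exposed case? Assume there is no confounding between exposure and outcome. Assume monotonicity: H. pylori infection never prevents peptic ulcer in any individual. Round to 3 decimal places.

PN ≈ 0.843

Under exogeneity and monotonicity, PN = (RR − 1) / RR = 1 − 1/RR.
PN = (6.38 − 1) / 6.38 = 5.38 / 6.38 ≈ 0.8433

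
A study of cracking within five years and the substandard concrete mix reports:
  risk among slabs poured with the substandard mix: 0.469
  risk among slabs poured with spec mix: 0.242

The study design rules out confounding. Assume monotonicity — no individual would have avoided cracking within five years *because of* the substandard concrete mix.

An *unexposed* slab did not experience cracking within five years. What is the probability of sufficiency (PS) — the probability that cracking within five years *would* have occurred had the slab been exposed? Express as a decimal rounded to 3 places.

Let p₁ = 0.469, p₀ = 0.242.
Under exogeneity and monotonicity, PS = (p₁ − p₀) / (1 − p₀).
PS = (0.469 − 0.242) / (1 − 0.242) = 0.227 / 0.758 ≈ 0.2995

PS ≈ 0.299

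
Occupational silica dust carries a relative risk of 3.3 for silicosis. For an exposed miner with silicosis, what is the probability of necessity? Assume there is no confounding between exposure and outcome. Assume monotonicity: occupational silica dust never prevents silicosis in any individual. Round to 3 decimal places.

PN ≈ 0.697

Under exogeneity and monotonicity, PN = (RR − 1) / RR = 1 − 1/RR.
PN = (3.3 − 1) / 3.3 = 2.3 / 3.3 ≈ 0.6970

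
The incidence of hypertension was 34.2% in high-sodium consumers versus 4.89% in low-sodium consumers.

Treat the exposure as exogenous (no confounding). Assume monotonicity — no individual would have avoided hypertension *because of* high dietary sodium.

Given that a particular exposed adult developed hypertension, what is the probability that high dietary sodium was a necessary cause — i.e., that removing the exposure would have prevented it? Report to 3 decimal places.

p₁ = 0.342, p₀ = 0.0489.
Under exogeneity and monotonicity, PN = (p₁ − p₀) / p₁.
PN = (0.342 − 0.0489) / 0.342 = 0.2931 / 0.342 ≈ 0.8570

PN ≈ 0.857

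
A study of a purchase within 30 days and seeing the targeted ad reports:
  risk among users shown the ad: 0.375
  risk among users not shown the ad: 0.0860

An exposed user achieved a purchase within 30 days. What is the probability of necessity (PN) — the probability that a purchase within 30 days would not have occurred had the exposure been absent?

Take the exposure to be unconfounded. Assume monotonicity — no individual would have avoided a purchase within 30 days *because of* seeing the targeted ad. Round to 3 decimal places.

Let p₁ = 0.375, p₀ = 0.086.
Under exogeneity and monotonicity, PN = (p₁ − p₀) / p₁.
PN = (0.375 − 0.086) / 0.375 = 0.289 / 0.375 ≈ 0.7707

PN ≈ 0.771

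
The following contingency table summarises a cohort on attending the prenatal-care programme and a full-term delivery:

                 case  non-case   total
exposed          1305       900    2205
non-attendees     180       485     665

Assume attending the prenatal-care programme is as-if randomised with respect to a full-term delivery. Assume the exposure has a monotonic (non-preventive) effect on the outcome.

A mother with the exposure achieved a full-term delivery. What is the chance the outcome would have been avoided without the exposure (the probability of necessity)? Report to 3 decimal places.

PN ≈ 0.543

p₁ = P(outcome | exposed) = 1305/2205 = 0.59184
p₀ = P(outcome | unexposed) = 180/665 = 0.27068
Under exogeneity and monotonicity, PN = (p₁ − p₀) / p₁.
PN = (0.59184 − 0.27068) / 0.59184 = 0.32116 / 0.59184 ≈ 0.5426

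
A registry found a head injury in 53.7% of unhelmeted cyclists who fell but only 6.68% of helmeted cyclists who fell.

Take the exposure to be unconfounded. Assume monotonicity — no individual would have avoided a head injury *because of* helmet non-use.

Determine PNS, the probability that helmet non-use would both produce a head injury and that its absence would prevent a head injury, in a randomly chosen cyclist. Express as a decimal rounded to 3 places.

PNS ≈ 0.470

p₁ = 0.537, p₀ = 0.0668.
Under exogeneity and monotonicity, PNS = p₁ − p₀.
PNS = 0.537 − 0.0668 = 0.4702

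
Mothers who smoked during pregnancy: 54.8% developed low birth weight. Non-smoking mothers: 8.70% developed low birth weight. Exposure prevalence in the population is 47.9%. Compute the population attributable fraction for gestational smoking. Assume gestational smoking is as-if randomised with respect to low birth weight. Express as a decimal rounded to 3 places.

p₁ = 0.548, p₀ = 0.087.
Overall risk P(Y=1) = π·p₁ + (1−π)·p₀ = 0.479×0.548 + 0.521×0.087 = 0.30782.
Under exogeneity, PAF = [P(Y=1) − p₀] / P(Y=1).
PAF = (0.30782 − 0.087) / 0.30782 ≈ 0.7174

PAF ≈ 0.717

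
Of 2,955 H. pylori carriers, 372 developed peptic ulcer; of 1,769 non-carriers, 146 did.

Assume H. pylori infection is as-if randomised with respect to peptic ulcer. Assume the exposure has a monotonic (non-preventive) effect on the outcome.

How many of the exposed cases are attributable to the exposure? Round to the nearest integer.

p₁ = P(outcome | exposed) = 372/2955 = 0.12589
p₀ = P(outcome | unexposed) = 146/1769 = 0.082533
PN = (p₁ − p₀)/p₁ = (0.12589 − 0.082533) / 0.12589 ≈ 0.34440.
Attributable cases ≈ PN × (exposed cases) = 0.34440 × 372 ≈ 128.12.

about 128 cases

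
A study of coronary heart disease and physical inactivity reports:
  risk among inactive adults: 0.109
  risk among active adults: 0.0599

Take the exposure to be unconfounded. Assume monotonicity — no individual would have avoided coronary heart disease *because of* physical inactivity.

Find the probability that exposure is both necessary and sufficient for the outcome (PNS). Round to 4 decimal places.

PNS ≈ 0.0491

Let p₁ = 0.109, p₀ = 0.0599.
Under exogeneity and monotonicity, PNS = p₁ − p₀.
PNS = 0.109 − 0.0599 = 0.0491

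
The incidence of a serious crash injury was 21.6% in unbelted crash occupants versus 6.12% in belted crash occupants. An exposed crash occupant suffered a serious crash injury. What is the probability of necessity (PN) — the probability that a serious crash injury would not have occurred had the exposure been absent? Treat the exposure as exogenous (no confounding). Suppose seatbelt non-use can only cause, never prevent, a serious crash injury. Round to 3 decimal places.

PN ≈ 0.717

p₁ = 0.216, p₀ = 0.0612.
Under exogeneity and monotonicity, PN = (p₁ − p₀) / p₁.
PN = (0.216 − 0.0612) / 0.216 = 0.1548 / 0.216 ≈ 0.7167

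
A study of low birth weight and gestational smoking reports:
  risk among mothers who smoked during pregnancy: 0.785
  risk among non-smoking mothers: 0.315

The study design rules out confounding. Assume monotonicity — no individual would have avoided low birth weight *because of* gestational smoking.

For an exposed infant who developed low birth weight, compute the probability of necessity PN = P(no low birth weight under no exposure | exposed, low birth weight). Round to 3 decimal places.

Let p₁ = 0.785, p₀ = 0.315.
Under exogeneity and monotonicity, PN = (p₁ − p₀) / p₁.
PN = (0.785 − 0.315) / 0.785 = 0.47 / 0.785 ≈ 0.5987

PN ≈ 0.599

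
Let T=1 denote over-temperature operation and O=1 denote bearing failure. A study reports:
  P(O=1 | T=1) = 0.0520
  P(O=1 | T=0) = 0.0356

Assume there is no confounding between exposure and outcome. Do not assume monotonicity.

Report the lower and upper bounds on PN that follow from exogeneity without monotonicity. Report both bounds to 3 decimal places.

Let p₁ = 0.052, p₀ = 0.0356.
Under exogeneity alone the bounds on PN are max{0,(p₁−p₀)/p₁} ≤ PN ≤ min{1,(1−p₀)/p₁}.
  lower = (p₁ − p₀)/p₁ = 0.0164 / 0.052 ≈ 0.3154
  upper = min{1, (1 − p₀)/p₁} = 0.9644 / 0.052 ≈ 18.5462 → capped at 1

0.315 ≤ PN ≤ 1.000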